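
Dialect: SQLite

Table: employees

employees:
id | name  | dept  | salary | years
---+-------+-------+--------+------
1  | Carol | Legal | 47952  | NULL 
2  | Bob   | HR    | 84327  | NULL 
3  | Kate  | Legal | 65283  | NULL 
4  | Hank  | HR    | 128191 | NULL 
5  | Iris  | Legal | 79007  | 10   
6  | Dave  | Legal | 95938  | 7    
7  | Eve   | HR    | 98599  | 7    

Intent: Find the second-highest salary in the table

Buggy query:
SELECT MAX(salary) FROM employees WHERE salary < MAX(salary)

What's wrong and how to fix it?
Bug: The inner MAX is an aggregate inside WHERE, which is not allowed

Fix: Put the inner MAX in a scalar subquery

Corrected query:
SELECT MAX(salary) FROM employees WHERE salary < (SELECT MAX(salary) FROM employees)

Result:
MAX(salary)
-----------
98599      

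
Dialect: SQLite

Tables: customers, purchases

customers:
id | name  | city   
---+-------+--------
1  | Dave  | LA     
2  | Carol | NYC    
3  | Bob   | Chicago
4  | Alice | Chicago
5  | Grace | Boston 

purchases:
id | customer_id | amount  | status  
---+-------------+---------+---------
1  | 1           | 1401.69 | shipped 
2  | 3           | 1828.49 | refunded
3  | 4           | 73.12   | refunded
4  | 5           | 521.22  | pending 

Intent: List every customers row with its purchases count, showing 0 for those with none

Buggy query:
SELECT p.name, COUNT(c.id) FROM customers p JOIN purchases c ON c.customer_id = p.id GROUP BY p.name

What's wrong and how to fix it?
Bug: An inner join excludes parents with zero children

Fix: Switch to LEFT JOIN to retain unmatched parent rows

Corrected query:
SELECT p.name, COUNT(c.id) FROM customers p LEFT JOIN purchases c ON c.customer_id = p.id GROUP BY p.name

Result:
name  | COUNT(c.id)
------+------------
Alice | 1          
Bob   | 1          
Carol | 0          
Dave  | 1          
Grace | 1          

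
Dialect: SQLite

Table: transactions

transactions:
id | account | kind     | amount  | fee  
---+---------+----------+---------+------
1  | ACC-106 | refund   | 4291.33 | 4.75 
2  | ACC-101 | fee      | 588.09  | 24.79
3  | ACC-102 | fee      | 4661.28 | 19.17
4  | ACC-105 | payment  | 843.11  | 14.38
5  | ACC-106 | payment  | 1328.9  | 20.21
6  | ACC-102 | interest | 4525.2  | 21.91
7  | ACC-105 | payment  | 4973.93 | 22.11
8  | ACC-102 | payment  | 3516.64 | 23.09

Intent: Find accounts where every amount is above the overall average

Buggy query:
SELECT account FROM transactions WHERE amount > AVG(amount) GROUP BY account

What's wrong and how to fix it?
Bug: WHERE evaluates per row before aggregation, so AVG() is unavailable

Fix: Use a subquery for AVG and a HAVING MIN(...) filter so the condition holds for every row in the group

Corrected query:
SELECT account FROM transactions GROUP BY account HAVING MIN(amount) > (SELECT AVG(amount) FROM transactions)

Result:
account
-------
ACC-102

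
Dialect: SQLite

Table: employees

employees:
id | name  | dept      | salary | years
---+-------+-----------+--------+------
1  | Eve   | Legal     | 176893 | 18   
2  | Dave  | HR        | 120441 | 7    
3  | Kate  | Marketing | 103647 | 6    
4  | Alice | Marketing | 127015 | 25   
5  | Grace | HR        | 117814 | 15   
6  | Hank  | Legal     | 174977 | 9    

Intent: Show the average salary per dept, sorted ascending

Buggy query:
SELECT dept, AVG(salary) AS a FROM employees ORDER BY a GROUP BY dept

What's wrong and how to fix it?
Bug: GROUP BY must precede ORDER BY

Fix: Reorder: SELECT … FROM … GROUP BY … ORDER BY …

Corrected query:
SELECT dept, AVG(salary) AS a FROM employees GROUP BY dept ORDER BY a

Result:
dept      | a       
----------+---------
Marketing | 115331  
HR        | 119127.5
Legal     | 175935  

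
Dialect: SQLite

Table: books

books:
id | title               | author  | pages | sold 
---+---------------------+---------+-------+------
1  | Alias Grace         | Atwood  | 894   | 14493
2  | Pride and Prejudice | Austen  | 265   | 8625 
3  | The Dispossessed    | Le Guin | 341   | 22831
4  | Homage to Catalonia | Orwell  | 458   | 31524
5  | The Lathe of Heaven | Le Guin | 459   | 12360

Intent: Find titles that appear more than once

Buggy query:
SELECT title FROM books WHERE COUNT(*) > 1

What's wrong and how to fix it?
Bug: WHERE can't reference COUNT(*); aggregates are computed after WHERE

Fix: Group first, then use HAVING for the count condition

Corrected query:
SELECT title FROM books GROUP BY title HAVING COUNT(*) > 1

Result:
(no rows)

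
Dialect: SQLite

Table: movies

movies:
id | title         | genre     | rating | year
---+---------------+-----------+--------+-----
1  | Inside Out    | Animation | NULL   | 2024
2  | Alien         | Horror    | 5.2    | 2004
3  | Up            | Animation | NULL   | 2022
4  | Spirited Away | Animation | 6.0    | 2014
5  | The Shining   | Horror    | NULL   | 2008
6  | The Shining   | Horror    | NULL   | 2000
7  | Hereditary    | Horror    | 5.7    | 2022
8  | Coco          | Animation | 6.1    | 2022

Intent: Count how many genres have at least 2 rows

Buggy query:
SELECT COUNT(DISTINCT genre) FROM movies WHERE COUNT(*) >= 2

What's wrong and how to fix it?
Bug: COUNT(*) cannot appear in WHERE; the per-group count doesn't exist yet

Fix: Use a subquery that GROUPs and filters with HAVING, then count its rows

Corrected query:
SELECT COUNT(*) FROM (SELECT genre FROM movies GROUP BY genre HAVING COUNT(*) >= 2)

Result:
COUNT(*)
--------
2       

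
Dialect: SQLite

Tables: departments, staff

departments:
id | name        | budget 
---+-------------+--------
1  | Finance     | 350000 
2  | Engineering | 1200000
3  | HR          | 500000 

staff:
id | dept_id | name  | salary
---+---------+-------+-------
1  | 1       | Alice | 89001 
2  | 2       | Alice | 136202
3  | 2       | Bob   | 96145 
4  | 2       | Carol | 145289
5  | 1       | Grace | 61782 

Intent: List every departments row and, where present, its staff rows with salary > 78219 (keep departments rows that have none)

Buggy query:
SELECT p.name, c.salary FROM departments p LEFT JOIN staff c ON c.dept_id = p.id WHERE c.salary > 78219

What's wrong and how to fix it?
Bug: Filtering c.salary in WHERE discards the NULL rows produced by LEFT JOIN, turning it into an inner join

Fix: Put 'c.salary > 78219' in the JOIN's ON clause instead of WHERE

Corrected query:
SELECT p.name, c.salary FROM departments p LEFT JOIN staff c ON c.dept_id = p.id AND c.salary > 78219

Result:
name        | salary
------------+-------
Finance     | 89001 
Engineering | 96145 
Engineering | 136202
Engineering | 145289
HR          | NULL  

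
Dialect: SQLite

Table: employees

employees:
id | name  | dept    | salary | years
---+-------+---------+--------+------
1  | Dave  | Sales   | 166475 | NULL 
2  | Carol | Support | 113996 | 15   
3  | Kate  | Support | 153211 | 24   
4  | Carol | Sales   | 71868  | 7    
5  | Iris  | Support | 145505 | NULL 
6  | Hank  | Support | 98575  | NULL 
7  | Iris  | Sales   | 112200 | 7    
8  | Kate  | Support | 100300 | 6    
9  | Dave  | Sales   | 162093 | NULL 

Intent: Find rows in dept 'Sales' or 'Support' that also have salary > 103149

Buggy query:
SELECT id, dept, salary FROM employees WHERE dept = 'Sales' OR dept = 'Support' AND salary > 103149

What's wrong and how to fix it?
Bug: AND binds tighter than OR, so this parses as dept = 'Sales' OR (dept = 'Support' AND salary > 103149)

Fix: Add parentheses around the OR so the AND applies to both alternatives

Corrected query:
SELECT id, dept, salary FROM employees WHERE (dept = 'Sales' OR dept = 'Support') AND salary > 103149

Result:
id | dept    | salary
---+---------+-------
1  | Sales   | 166475
2  | Support | 113996
3  | Support | 153211
5  | Support | 145505
7  | Sales   | 112200
9  | Sales   | 162093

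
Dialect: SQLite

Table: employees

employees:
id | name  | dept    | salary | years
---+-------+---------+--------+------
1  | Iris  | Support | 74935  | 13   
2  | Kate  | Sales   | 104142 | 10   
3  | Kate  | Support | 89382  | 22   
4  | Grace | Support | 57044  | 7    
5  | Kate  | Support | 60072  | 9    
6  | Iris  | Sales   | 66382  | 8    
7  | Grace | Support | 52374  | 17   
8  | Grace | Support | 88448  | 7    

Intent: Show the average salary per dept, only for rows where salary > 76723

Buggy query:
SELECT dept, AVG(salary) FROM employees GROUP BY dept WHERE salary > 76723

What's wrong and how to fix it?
Bug: Row-level WHERE must come before GROUP BY in the clause order

Fix: Place WHERE between FROM and GROUP BY

Corrected query:
SELECT dept, AVG(salary) FROM employees WHERE salary > 76723 GROUP BY dept

Result:
dept    | AVG(salary)
--------+------------
Sales   | 104142     
Support | 88915      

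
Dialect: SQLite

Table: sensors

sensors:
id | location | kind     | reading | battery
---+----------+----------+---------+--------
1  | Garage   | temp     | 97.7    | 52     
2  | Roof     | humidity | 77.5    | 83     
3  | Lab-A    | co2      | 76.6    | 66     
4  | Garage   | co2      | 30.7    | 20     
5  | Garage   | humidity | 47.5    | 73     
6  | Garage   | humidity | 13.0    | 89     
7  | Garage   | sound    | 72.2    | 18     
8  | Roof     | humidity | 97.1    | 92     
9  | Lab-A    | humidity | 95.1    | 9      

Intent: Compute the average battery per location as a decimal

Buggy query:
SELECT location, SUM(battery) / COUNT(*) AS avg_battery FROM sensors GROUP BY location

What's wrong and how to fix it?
Bug: Both operands are integers, so '/' performs integer division and truncates

Fix: Cast one side to REAL so the division keeps the fractional part

Corrected query:
SELECT location, SUM(battery) * 1.0 / COUNT(*) AS avg_battery FROM sensors GROUP BY location

Result:
location | avg_battery
---------+------------
Garage   | 50.4       
Lab-A    | 37.5       
Roof     | 87.5       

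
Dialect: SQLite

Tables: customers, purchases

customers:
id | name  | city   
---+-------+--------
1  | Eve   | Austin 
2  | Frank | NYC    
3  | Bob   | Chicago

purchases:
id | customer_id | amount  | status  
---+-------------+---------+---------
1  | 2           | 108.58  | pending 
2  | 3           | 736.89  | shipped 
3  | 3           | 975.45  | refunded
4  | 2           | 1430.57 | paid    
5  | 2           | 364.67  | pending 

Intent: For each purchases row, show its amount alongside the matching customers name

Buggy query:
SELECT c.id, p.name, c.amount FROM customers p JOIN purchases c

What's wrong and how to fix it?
Bug: Missing join condition: each purchases row is matched to all customers rows instead of just its own

Fix: Add ON c.customer_id = p.id to the JOIN

Corrected query:
SELECT c.id, p.name, c.amount FROM customers p JOIN purchases c ON c.customer_id = p.id

Result:
id | name  | amount 
---+-------+--------
1  | Frank | 108.58 
2  | Bob   | 736.89 
3  | Bob   | 975.45 
4  | Frank | 1430.57
5  | Frank | 364.67 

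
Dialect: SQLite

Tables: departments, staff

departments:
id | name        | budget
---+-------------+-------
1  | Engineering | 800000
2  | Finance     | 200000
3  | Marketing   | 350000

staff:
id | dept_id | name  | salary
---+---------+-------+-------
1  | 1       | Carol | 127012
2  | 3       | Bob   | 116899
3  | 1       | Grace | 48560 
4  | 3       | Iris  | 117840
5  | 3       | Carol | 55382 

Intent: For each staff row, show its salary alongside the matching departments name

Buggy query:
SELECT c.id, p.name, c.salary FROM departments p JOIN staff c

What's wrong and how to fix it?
Bug: JOIN with no ON clause produces a cartesian product; every staff row pairs with every departments row

Fix: Add ON c.dept_id = p.id to the JOIN

Corrected query:
SELECT c.id, p.name, c.salary FROM departments p JOIN staff c ON c.dept_id = p.id

Result:
id | name        | salary
---+-------------+-------
1  | Engineering | 127012
2  | Marketing   | 116899
3  | Engineering | 48560 
4  | Marketing   | 117840
5  | Marketing   | 55382 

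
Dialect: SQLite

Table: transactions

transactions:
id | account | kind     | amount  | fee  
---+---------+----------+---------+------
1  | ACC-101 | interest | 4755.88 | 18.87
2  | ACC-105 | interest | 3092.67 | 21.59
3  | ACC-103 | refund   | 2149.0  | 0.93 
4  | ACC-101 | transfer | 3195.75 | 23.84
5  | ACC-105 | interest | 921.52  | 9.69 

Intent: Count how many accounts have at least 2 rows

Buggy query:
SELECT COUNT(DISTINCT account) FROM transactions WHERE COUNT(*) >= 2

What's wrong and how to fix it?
Bug: WHERE filters individual rows, not groups, so a group-level COUNT is invalid there

Fix: Use a subquery that GROUPs and filters with HAVING, then count its rows

Corrected query:
SELECT COUNT(*) FROM (SELECT account FROM transactions GROUP BY account HAVING COUNT(*) >= 2)

Result:
COUNT(*)
--------
2       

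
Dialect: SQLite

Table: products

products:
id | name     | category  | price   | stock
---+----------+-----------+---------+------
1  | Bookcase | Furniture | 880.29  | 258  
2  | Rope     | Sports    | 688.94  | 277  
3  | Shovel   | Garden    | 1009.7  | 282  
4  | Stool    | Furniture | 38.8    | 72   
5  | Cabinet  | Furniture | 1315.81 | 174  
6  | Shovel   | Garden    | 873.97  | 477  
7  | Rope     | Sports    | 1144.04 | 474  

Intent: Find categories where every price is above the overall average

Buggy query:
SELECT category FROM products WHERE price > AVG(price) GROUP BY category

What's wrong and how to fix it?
Bug: WHERE evaluates per row before aggregation, so AVG() is unavailable

Fix: Compute the overall average in a scalar subquery and compare each group's MIN against it in HAVING

Corrected query:
SELECT category FROM products GROUP BY category HAVING MIN(price) > (SELECT AVG(price) FROM products)

Result:
category
--------
Garden  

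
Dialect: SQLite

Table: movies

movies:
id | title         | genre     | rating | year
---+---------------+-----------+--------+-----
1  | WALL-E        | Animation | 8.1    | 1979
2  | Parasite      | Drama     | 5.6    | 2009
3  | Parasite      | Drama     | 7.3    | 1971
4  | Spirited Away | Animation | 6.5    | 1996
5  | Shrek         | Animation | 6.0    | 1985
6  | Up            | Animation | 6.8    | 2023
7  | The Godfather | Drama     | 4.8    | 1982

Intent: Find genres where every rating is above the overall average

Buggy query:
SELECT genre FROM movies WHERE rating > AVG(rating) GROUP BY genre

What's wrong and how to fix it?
Bug: WHERE evaluates per row before aggregation, so AVG() is unavailable

Fix: Compute the overall average in a scalar subquery and compare each group's MIN against it in HAVING

Corrected query:
SELECT genre FROM movies GROUP BY genre HAVING MIN(rating) > (SELECT AVG(rating) FROM movies)

Result:
(no rows)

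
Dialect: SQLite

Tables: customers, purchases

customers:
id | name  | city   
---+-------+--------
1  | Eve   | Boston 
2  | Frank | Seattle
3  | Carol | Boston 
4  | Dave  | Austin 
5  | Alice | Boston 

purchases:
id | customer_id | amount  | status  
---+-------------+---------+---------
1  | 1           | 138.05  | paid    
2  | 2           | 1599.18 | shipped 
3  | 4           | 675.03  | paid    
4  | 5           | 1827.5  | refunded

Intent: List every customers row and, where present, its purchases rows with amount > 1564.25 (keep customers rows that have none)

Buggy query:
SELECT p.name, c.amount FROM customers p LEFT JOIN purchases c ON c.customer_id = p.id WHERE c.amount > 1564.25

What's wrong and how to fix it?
Bug: A WHERE condition on the right-hand table after LEFT JOIN drops unmatched parents

Fix: Put 'c.amount > 1564.25' in the JOIN's ON clause instead of WHERE

Corrected query:
SELECT p.name, c.amount FROM customers p LEFT JOIN purchases c ON c.customer_id = p.id AND c.amount > 1564.25

Result:
name  | amount 
------+--------
Eve   | NULL   
Frank | 1599.18
Carol | NULL   
Dave  | NULL   
Alice | 1827.5 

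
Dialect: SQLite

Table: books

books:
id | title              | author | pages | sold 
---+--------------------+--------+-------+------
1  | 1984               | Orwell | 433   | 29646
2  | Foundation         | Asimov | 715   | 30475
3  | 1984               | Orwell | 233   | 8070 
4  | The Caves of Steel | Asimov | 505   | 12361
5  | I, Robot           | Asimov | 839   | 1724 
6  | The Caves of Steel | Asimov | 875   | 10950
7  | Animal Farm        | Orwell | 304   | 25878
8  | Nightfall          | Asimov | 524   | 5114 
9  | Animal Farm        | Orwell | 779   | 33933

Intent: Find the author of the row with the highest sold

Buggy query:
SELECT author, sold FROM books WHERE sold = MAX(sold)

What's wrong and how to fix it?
Bug: MAX(sold) is an aggregate and cannot be used directly in WHERE

Fix: Wrap MAX in a scalar subquery so WHERE compares against a single value

Corrected query:
SELECT author, sold FROM books WHERE sold = (SELECT MAX(sold) FROM books)

Result:
author | sold 
-------+------
Orwell | 33933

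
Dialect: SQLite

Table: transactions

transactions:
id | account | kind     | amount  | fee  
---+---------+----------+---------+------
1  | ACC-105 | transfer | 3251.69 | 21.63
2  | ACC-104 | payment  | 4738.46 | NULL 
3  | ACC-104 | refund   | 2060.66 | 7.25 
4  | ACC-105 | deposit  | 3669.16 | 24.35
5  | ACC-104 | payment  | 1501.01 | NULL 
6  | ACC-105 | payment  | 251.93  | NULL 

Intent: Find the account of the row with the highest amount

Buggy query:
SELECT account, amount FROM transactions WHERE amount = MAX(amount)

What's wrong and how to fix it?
Bug: MAX(amount) is an aggregate and cannot be used directly in WHERE

Fix: Use a subquery: WHERE amount = (SELECT MAX(amount) FROM transactions)

Corrected query:
SELECT account, amount FROM transactions WHERE amount = (SELECT MAX(amount) FROM transactions)

Result:
account | amount 
--------+--------
ACC-104 | 4738.46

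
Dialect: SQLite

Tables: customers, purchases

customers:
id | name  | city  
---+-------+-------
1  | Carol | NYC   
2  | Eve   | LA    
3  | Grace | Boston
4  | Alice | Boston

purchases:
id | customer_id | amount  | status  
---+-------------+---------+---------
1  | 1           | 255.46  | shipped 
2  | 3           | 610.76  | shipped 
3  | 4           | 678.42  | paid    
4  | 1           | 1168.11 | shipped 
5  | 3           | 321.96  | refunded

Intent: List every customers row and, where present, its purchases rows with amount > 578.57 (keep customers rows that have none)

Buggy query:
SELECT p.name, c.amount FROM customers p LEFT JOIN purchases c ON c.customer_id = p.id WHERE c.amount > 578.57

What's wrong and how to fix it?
Bug: A WHERE condition on the right-hand table after LEFT JOIN drops unmatched parents

Fix: Put 'c.amount > 578.57' in the JOIN's ON clause instead of WHERE

Corrected query:
SELECT p.name, c.amount FROM customers p LEFT JOIN purchases c ON c.customer_id = p.id AND c.amount > 578.57

Result:
name  | amount 
------+--------
Carol | 1168.11
Eve   | NULL   
Grace | 610.76 
Alice | 678.42 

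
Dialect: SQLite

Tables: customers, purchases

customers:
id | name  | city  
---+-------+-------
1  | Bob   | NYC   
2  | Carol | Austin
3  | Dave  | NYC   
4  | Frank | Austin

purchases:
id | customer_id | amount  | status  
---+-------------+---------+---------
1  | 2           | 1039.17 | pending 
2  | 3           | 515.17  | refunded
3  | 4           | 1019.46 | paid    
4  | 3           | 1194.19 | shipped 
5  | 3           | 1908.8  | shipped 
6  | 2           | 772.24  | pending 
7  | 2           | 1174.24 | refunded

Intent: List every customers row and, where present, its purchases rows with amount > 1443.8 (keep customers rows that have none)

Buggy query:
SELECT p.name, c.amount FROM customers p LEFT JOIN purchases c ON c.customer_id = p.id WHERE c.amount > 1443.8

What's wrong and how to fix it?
Bug: Filtering c.amount in WHERE discards the NULL rows produced by LEFT JOIN, turning it into an inner join

Fix: Put 'c.amount > 1443.8' in the JOIN's ON clause instead of WHERE

Corrected query:
SELECT p.name, c.amount FROM customers p LEFT JOIN purchases c ON c.customer_id = p.id AND c.amount > 1443.8

Result:
name  | amount
------+-------
Bob   | NULL  
Carol | NULL  
Dave  | 1908.8
Frank | NULL  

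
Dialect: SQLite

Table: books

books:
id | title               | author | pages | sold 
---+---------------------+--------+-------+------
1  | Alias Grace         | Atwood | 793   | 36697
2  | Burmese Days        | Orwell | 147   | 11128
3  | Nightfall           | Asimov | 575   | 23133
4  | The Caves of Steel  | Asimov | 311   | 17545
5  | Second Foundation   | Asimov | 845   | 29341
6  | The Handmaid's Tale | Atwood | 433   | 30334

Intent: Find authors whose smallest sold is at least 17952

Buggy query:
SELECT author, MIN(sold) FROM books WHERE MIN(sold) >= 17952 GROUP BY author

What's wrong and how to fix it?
Bug: MIN() in WHERE is a misuse of aggregate

Fix: Use HAVING for the per-group MIN condition

Corrected query:
SELECT author, MIN(sold) FROM books GROUP BY author HAVING MIN(sold) >= 17952

Result:
author | MIN(sold)
-------+----------
Atwood | 30334    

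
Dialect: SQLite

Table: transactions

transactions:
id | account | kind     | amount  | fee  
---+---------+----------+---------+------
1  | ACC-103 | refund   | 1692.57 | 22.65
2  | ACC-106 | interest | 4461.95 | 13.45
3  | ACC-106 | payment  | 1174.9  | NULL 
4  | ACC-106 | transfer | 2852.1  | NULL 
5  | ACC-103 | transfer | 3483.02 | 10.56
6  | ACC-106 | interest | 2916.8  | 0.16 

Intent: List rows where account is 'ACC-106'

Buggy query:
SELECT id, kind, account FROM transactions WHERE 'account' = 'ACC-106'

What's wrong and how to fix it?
Bug: 'account' in single quotes is a string literal, not the column; the comparison is literal-vs-literal and never true

Fix: Remove the quotes around the column name (or use double quotes for an identifier)

Corrected query:
SELECT id, kind, account FROM transactions WHERE account = 'ACC-106'

Result:
id | kind     | account
---+----------+--------
2  | interest | ACC-106
3  | payment  | ACC-106
4  | transfer | ACC-106
6  | interest | ACC-106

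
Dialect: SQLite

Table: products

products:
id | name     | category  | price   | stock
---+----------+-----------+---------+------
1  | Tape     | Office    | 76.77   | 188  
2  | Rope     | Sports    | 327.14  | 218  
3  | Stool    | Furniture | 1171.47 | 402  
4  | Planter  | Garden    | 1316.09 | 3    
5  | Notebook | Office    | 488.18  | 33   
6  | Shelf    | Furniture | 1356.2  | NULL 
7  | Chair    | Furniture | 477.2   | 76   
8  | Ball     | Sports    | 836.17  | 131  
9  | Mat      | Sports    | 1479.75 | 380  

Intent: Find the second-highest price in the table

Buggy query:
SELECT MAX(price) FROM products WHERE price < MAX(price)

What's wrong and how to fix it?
Bug: MAX(price) on the right of the comparison is an aggregate-in-WHERE error

Fix: Compute the overall MAX in a subquery, then take MAX of rows below it

Corrected query:
SELECT MAX(price) FROM products WHERE price < (SELECT MAX(price) FROM products)

Result:
MAX(price)
----------
1356.2    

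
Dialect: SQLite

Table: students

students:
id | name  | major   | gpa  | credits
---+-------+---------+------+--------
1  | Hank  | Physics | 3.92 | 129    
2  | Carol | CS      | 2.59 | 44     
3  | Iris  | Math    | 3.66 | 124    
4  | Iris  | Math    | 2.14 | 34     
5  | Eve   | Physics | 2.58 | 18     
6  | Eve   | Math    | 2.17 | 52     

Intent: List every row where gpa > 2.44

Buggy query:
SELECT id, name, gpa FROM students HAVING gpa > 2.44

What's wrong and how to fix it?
Bug: HAVING filters the output of aggregation, but this query has no GROUP BY and no aggregate functions, so SQLite rejects it (HAVING clause on a non-aggregate query); the condition here is per row

Fix: Use WHERE for row-level filtering

Corrected query:
SELECT id, name, gpa FROM students WHERE gpa > 2.44

Result:
id | name  | gpa 
---+-------+-----
1  | Hank  | 3.92
2  | Carol | 2.59
3  | Iris  | 3.66
5  | Eve   | 2.58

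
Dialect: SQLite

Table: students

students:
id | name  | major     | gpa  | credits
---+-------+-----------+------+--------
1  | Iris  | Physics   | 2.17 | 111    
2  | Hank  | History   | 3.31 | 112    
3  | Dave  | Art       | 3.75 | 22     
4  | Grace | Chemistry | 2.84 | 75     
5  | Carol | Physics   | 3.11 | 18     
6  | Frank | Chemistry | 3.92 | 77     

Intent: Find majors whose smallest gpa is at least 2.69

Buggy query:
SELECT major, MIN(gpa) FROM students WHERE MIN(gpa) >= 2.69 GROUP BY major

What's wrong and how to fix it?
Bug: Aggregates like MIN are computed per group after WHERE runs

Fix: Use HAVING for the per-group MIN condition

Corrected query:
SELECT major, MIN(gpa) FROM students GROUP BY major HAVING MIN(gpa) >= 2.69

Result:
major     | MIN(gpa)
----------+---------
Art       | 3.75    
Chemistry | 2.84    
History   | 3.31    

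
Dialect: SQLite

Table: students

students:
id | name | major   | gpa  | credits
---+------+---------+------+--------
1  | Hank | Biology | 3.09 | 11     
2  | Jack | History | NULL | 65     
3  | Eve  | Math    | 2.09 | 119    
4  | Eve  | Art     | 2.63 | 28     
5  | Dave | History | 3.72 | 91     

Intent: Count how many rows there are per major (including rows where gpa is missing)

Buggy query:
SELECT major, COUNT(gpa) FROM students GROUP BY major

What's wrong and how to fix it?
Bug: COUNT(column) counts non-NULL values only; rows with NULL gpa aren't counted

Fix: Replace COUNT(gpa) with COUNT(*)

Corrected query:
SELECT major, COUNT(*) FROM students GROUP BY major

Result:
major   | COUNT(*)
--------+---------
Art     | 1       
Biology | 1       
History | 2       
Math    | 1       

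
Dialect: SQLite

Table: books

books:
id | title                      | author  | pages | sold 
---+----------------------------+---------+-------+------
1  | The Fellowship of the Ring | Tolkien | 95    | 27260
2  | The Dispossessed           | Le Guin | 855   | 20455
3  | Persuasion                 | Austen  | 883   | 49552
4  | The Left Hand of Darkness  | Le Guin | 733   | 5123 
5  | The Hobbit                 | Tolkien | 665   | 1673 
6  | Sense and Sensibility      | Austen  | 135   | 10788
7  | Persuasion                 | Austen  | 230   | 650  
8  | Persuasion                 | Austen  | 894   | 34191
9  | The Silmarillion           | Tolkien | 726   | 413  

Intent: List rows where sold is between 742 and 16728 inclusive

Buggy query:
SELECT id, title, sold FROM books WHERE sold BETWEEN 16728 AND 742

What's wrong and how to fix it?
Bug: BETWEEN expects the lower bound first; with 16728 AND 742 the range is empty

Fix: Swap the bounds so the smaller value comes first

Corrected query:
SELECT id, title, sold FROM books WHERE sold BETWEEN 742 AND 16728

Result:
id | title                     | sold 
---+---------------------------+------
4  | The Left Hand of Darkness | 5123 
5  | The Hobbit                | 1673 
6  | Sense and Sensibility     | 10788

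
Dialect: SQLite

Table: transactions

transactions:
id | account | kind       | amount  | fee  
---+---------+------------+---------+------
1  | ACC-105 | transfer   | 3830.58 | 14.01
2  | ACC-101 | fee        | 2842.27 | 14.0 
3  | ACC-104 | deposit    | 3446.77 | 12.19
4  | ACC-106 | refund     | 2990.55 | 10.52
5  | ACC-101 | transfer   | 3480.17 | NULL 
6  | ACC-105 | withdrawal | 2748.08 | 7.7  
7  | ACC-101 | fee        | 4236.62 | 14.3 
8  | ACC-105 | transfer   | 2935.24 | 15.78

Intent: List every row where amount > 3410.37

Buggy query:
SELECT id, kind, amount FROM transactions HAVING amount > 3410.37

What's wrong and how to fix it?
Bug: HAVING filters the output of aggregation, but this query has no GROUP BY and no aggregate functions, so SQLite rejects it (HAVING clause on a non-aggregate query); the condition here is per row

Fix: Replace HAVING with WHERE since the condition applies to individual rows

Corrected query:
SELECT id, kind, amount FROM transactions WHERE amount > 3410.37

Result:
id | kind     | amount 
---+----------+--------
1  | transfer | 3830.58
3  | deposit  | 3446.77
5  | transfer | 3480.17
7  | fee      | 4236.62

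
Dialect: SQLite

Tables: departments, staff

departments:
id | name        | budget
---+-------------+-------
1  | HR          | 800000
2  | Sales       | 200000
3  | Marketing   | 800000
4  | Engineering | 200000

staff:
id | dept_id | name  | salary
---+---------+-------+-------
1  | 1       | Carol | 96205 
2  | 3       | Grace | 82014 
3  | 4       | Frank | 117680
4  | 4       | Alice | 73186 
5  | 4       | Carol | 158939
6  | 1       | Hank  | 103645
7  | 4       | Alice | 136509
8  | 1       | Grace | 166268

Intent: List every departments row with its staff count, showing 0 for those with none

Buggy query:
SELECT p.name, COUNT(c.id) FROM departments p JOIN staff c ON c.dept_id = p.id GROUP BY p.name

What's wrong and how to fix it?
Bug: INNER JOIN drops departments rows that have no matching staff rows

Fix: Use LEFT JOIN so parents without children still appear (COUNT(c.id) gives 0)

Corrected query:
SELECT p.name, COUNT(c.id) FROM departments p LEFT JOIN staff c ON c.dept_id = p.id GROUP BY p.name

Result:
name        | COUNT(c.id)
------------+------------
Engineering | 4          
HR          | 3          
Marketing   | 1          
Sales       | 0          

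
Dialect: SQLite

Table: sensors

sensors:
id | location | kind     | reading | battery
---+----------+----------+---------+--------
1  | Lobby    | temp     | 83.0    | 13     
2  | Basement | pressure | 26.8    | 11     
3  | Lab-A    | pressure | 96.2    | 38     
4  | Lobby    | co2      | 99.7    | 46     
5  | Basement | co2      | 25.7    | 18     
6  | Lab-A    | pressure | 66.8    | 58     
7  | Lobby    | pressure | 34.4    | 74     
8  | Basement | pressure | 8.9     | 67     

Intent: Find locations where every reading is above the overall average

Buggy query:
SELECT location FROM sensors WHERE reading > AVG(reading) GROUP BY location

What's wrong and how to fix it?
Bug: AVG() is an aggregate; it can't sit directly in WHERE

Fix: Use a subquery for AVG and a HAVING MIN(...) filter so the condition holds for every row in the group

Corrected query:
SELECT location FROM sensors GROUP BY location HAVING MIN(reading) > (SELECT AVG(reading) FROM sensors)

Result:
location
--------
Lab-A   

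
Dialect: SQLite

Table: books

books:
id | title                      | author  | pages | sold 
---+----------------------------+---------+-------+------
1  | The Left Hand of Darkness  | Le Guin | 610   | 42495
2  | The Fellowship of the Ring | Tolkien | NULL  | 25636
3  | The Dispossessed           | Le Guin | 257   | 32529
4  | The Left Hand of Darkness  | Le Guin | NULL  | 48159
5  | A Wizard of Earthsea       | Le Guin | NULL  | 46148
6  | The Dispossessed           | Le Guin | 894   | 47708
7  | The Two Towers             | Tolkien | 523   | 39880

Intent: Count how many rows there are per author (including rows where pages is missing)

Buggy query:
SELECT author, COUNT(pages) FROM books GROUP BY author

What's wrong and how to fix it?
Bug: COUNT(pages) skips NULLs, so groups with missing pages are undercounted

Fix: Use COUNT(*) to count all rows regardless of NULL

Corrected query:
SELECT author, COUNT(*) FROM books GROUP BY author

Result:
author  | COUNT(*)
--------+---------
Le Guin | 5       
Tolkien | 2       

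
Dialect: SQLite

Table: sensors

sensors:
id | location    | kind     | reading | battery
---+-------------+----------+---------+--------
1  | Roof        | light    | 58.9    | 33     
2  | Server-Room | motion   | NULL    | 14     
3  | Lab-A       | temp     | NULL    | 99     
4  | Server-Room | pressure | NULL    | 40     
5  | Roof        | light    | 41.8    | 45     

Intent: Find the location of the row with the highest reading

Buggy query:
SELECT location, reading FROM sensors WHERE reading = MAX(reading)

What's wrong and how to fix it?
Bug: WHERE is evaluated per row; an aggregate over the whole table isn't defined there

Fix: Use a subquery: WHERE reading = (SELECT MAX(reading) FROM sensors)

Corrected query:
SELECT location, reading FROM sensors WHERE reading = (SELECT MAX(reading) FROM sensors)

Result:
location | reading
---------+--------
Roof     | 58.9   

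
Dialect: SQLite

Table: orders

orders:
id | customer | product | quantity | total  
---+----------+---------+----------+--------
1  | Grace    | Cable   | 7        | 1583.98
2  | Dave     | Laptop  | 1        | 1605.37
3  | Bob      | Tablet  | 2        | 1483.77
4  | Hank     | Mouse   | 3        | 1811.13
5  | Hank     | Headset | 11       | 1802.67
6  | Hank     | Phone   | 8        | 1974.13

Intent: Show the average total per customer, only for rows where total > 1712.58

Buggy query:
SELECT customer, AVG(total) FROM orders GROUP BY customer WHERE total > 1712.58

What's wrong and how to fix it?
Bug: Row-level WHERE must come before GROUP BY in the clause order

Fix: Move the WHERE clause before GROUP BY

Corrected query:
SELECT customer, AVG(total) FROM orders WHERE total > 1712.58 GROUP BY customer

Result:
customer | AVG(total) 
---------+------------
Hank     | 1862.643333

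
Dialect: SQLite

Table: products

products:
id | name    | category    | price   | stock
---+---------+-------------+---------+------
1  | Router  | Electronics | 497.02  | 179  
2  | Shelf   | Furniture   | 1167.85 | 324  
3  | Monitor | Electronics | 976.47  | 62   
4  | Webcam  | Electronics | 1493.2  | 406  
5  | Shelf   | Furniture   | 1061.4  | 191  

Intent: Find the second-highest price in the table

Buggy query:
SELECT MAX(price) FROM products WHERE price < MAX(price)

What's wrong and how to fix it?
Bug: MAX(price) on the right of the comparison is an aggregate-in-WHERE error

Fix: Put the inner MAX in a scalar subquery

Corrected query:
SELECT MAX(price) FROM products WHERE price < (SELECT MAX(price) FROM products)

Result:
MAX(price)
----------
1167.85   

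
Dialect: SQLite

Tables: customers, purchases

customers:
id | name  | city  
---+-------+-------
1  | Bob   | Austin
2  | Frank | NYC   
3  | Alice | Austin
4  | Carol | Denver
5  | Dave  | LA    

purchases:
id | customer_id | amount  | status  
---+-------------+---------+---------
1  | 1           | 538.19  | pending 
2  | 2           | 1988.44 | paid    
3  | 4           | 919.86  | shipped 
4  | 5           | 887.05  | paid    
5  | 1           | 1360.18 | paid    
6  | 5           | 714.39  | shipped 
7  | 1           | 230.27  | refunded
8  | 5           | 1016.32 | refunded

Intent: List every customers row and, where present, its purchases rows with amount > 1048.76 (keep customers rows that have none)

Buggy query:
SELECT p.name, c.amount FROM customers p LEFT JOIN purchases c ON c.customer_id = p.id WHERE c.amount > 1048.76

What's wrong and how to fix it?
Bug: A WHERE condition on the right-hand table after LEFT JOIN drops unmatched parents

Fix: Put 'c.amount > 1048.76' in the JOIN's ON clause instead of WHERE

Corrected query:
SELECT p.name, c.amount FROM customers p LEFT JOIN purchases c ON c.customer_id = p.id AND c.amount > 1048.76

Result:
name  | amount 
------+--------
Bob   | 1360.18
Frank | 1988.44
Alice | NULL   
Carol | NULL   
Dave  | NULL   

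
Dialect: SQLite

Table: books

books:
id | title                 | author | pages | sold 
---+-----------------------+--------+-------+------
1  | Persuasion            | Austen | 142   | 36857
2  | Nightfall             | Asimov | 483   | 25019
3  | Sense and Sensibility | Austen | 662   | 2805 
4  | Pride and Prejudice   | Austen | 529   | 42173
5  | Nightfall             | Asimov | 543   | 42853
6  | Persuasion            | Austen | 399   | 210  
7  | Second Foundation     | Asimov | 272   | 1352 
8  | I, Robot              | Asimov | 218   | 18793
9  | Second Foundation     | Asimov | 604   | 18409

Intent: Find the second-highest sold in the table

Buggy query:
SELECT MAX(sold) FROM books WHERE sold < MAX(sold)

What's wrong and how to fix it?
Bug: The inner MAX is an aggregate inside WHERE, which is not allowed

Fix: Compute the overall MAX in a subquery, then take MAX of rows below it

Corrected query:
SELECT MAX(sold) FROM books WHERE sold < (SELECT MAX(sold) FROM books)

Result:
MAX(sold)
---------
42173    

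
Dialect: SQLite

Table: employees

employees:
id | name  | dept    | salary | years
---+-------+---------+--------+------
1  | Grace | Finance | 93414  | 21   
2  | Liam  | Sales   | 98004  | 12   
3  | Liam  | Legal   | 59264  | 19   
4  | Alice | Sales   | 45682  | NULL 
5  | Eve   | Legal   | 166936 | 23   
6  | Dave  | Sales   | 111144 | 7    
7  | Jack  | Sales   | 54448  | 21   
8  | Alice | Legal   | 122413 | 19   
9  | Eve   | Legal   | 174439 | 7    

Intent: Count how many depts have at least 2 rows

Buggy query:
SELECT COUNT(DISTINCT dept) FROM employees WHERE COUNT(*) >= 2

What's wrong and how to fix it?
Bug: WHERE filters individual rows, not groups, so a group-level COUNT is invalid there

Fix: Group first with HAVING COUNT(*) >= 2, then COUNT the resulting groups

Corrected query:
SELECT COUNT(*) FROM (SELECT dept FROM employees GROUP BY dept HAVING COUNT(*) >= 2)

Result:
COUNT(*)
--------
2       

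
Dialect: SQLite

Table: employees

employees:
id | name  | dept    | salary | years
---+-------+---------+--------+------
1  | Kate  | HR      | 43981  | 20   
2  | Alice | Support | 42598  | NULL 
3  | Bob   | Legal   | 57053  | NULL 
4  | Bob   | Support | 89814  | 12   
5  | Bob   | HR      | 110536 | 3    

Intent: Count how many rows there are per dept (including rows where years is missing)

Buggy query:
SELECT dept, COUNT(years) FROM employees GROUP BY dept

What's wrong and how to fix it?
Bug: COUNT(years) skips NULLs, so groups with missing years are undercounted

Fix: Use COUNT(*) to count all rows regardless of NULL

Corrected query:
SELECT dept, COUNT(*) FROM employees GROUP BY dept

Result:
dept    | COUNT(*)
--------+---------
HR      | 2       
Legal   | 1       
Support | 2       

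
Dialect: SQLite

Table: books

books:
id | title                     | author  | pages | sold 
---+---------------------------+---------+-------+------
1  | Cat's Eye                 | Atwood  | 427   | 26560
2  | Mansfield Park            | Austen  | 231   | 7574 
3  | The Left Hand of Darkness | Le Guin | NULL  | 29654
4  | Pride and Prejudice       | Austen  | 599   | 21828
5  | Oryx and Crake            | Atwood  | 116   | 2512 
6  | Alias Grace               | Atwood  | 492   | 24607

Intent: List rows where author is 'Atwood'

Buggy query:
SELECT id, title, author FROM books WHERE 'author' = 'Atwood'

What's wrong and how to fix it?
Bug: Single quotes denote string literals in SQL; the column name is being compared as a constant string

Fix: Reference the column as author without single quotes

Corrected query:
SELECT id, title, author FROM books WHERE author = 'Atwood'

Result:
id | title          | author
---+----------------+-------
1  | Cat's Eye      | Atwood
5  | Oryx and Crake | Atwood
6  | Alias Grace    | Atwood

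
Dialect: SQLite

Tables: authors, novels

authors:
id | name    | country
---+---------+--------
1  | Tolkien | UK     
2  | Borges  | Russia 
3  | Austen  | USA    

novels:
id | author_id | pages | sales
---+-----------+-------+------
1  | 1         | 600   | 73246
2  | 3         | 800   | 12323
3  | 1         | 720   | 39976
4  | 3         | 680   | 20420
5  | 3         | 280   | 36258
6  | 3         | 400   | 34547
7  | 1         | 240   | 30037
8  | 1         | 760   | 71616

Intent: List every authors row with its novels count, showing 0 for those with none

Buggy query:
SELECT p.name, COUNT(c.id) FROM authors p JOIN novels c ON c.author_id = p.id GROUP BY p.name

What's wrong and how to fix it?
Bug: An inner join excludes parents with zero children

Fix: Use LEFT JOIN so parents without children still appear (COUNT(c.id) gives 0)

Corrected query:
SELECT p.name, COUNT(c.id) FROM authors p LEFT JOIN novels c ON c.author_id = p.id GROUP BY p.name

Result:
name    | COUNT(c.id)
--------+------------
Austen  | 4          
Borges  | 0          
Tolkien | 4          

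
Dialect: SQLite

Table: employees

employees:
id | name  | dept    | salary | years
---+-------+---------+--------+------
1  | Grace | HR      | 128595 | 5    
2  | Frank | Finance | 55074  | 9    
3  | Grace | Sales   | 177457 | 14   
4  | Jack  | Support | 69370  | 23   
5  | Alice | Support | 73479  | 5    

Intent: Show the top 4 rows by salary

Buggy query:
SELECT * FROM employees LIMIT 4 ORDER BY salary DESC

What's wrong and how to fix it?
Bug: ORDER BY cannot follow LIMIT; LIMIT is the final clause

Fix: Sort with ORDER BY, then apply LIMIT

Corrected query:
SELECT * FROM employees ORDER BY salary DESC LIMIT 4

Result:
id | name  | dept    | salary | years
---+-------+---------+--------+------
3  | Grace | Sales   | 177457 | 14   
1  | Grace | HR      | 128595 | 5    
5  | Alice | Support | 73479  | 5    
4  | Jack  | Support | 69370  | 23   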